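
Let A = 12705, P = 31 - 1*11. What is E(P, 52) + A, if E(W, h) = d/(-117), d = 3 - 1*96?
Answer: 495526/39 ≈ 12706.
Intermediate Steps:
d = -93 (d = 3 - 96 = -93)
P = 20 (P = 31 - 11 = 20)
E(W, h) = 31/39 (E(W, h) = -93/(-117) = -93*(-1/117) = 31/39)
E(P, 52) + A = 31/39 + 12705 = 495526/39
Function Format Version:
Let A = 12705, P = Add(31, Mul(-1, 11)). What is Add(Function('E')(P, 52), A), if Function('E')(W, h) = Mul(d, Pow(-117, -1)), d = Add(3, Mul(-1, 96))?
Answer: Rational(495526, 39) ≈ 12706.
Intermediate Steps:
d = -93 (d = Add(3, -96) = -93)
P = 20 (P = Add(31, -11) = 20)
Function('E')(W, h) = Rational(31, 39) (Function('E')(W, h) = Mul(-93, Pow(-117, -1)) = Mul(-93, Rational(-1, 117)) = Rational(31, 39))
Add(Function('E')(P, 52), A) = Add(Rational(31, 39), 12705) = Rational(495526, 39)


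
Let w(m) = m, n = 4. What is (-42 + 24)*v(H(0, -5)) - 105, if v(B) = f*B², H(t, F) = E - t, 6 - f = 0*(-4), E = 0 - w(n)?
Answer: -1833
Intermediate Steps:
E = -4 (E = 0 - 1*4 = 0 - 4 = -4)
f = 6 (f = 6 - 0*(-4) = 6 - 1*0 = 6 + 0 = 6)
H(t, F) = -4 - t
v(B) = 6*B²
(-42 + 24)*v(H(0, -5)) - 105 = (-42 + 24)*(6*(-4 - 1*0)²) - 105 = -108*(-4 + 0)² - 105 = -108*(-4)² - 105 = -108*16 - 105 = -18*96 - 105 = -1728 - 105 = -1833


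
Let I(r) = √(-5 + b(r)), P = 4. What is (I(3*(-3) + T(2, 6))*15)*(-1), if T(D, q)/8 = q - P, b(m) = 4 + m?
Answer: -15*√6 ≈ -36.742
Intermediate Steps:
T(D, q) = -32 + 8*q (T(D, q) = 8*(q - 1*4) = 8*(q - 4) = 8*(-4 + q) = -32 + 8*q)
I(r) = √(-1 + r) (I(r) = √(-5 + (4 + r)) = √(-1 + r))
(I(3*(-3) + T(2, 6))*15)*(-1) = (√(-1 + (3*(-3) + (-32 + 8*6)))*15)*(-1) = (√(-1 + (-9 + (-32 + 48)))*15)*(-1) = (√(-1 + (-9 + 16))*15)*(-1) = (√(-1 + 7)*15)*(-1) = (√6*15)*(-1) = (15*√6)*(-1) = -15*√6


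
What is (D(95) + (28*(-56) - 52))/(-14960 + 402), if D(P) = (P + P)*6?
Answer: 240/7279 ≈ 0.032972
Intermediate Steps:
D(P) = 12*P (D(P) = (2*P)*6 = 12*P)
(D(95) + (28*(-56) - 52))/(-14960 + 402) = (12*95 + (28*(-56) - 52))/(-14960 + 402) = (1140 + (-1568 - 52))/(-14558) = (1140 - 1620)*(-1/14558) = -480*(-1/14558) = 240/7279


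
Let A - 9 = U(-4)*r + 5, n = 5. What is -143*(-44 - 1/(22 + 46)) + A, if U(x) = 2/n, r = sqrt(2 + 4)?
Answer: 428951/68 + 2*sqrt(6)/5 ≈ 6309.1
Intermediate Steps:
r = sqrt(6) ≈ 2.4495
U(x) = 2/5
A = 14 + 2*sqrt(6)/5 (A = 9 + (2*sqrt(6)/5 + 5) = 9 + (5 + 2*sqrt(6)/5) = 14 + 2*sqrt(6)/5 ≈ 14.980)
-143*(-44 - 1/(22 + 46)) + A = -143*(-44 - 1/(22 + 46)) + (14 + 2*sqrt(6)/5) = -143*(-44 - 1/68) + (14 + 2*sqrt(6)/5) = -143*(-2993/68) + (14 + 2*sqrt(6)/5) = 427999/68 + (14 + 2*sqrt(6)/5) = 428951/68 + 2*sqrt(6)/5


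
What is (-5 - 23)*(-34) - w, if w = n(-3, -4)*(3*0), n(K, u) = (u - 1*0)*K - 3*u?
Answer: 952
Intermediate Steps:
n(K, u) = -3*u + K*u (n(K, u) = (u + 0)*K - 3*u = u*K - 3*u = K*u - 3*u = -3*u + K*u)
w = 0 (w = (-4*(-3 - 3))*(3*0) = -4*(-6)*0 = 24*0 = 0)
(-5 - 23)*(-34) - w = (-5 - 23)*(-34) - 1*0 = -28*(-34) + 0 = 952 + 0 = 952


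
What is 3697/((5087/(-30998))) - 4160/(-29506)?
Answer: -1690677406358/75048511 ≈ -22528.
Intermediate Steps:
3697/((5087/(-30998))) - 4160/(-29506) = 3697/((5087*(-1/30998))) - 4160*(-1/29506) = 3697/(-5087/30998) + 2080/14753 = 3697*(-30998/5087) + 2080/14753 = -114599606/5087 + 2080/14753 = -1690677406358/75048511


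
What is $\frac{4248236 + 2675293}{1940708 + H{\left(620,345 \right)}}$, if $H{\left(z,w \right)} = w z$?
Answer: $\frac{6923529}{2154608} \approx 3.2134$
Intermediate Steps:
$\frac{4248236 + 2675293}{1940708 + H{\left(620,345 \right)}} = \frac{4248236 + 2675293}{1940708 + 345 \cdot 620} = \frac{6923529}{1940708 + 213900} = \frac{6923529}{2154608}$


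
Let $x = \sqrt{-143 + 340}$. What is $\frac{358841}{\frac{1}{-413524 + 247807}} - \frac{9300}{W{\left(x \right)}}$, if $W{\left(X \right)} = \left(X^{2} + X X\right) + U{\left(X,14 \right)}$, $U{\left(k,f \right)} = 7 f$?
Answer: $- \frac{2438108214652}{41} \approx -5.9466 \cdot 10^{10}$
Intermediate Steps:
$x = \sqrt{197} \approx 14.036$
$W{\left(X \right)} = 98 + 2 X^{2}$ ($W{\left(X \right)} = \left(X^{2} + X X\right) + 7 \cdot 14 = \left(X^{2} + X^{2}\right) + 98 = 2 X^{2} + 98 = 98 + 2 X^{2}$)
$\frac{358841}{\frac{1}{-413524 + 247807}} - \frac{9300}{W{\left(x \right)}} = \frac{358841}{\frac{1}{-413524 + 247807}} - \frac{9300}{98 + 2 \left(\sqrt{197}\right)^{2}} = \frac{358841}{\frac{1}{-165717}} - \frac{9300}{98 + 2 \cdot 197} = \frac{358841}{- \frac{1}{165717}} - \frac{9300}{98 + 394} = 358841 \left(-165717\right) - \frac{9300}{492} = -59466053997 - \frac{775}{41} = - \frac{2438108214652}{41}$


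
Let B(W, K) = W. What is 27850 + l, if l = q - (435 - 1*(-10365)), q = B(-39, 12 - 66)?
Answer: 17011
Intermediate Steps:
q = -39
l = -10839 (l = -39 - (435 - 1*(-10365)) = -39 - (435 + 10365) = -39 - 1*10800 = -39 - 10800 = -10839)
27850 + l = 27850 - 10839 = 17011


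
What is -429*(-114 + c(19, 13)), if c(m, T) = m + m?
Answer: 32604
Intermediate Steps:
c(m, T) = 2*m
-429*(-114 + c(19, 13)) = -429*(-114 + 2*19) = -429*(-114 + 38) = -429*(-76) = 32604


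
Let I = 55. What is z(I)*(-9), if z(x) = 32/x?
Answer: -288/55 ≈ -5.2364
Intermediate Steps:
z(I)*(-9) = (32/55)*(-9) = -288/55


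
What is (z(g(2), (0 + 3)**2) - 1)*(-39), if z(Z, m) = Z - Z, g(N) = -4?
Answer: 39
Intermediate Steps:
z(Z, m) = 0
(z(g(2), (0 + 3)**2) - 1)*(-39) = (0 - 1)*(-39) = -1*(-39) = 39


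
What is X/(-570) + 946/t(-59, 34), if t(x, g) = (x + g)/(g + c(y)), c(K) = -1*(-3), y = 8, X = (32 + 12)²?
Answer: -1999954/1425 ≈ -1403.5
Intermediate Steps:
X = 1936 (X = 44² = 1936)
c(K) = 3
t(x, g) = (g + x)/(3 + g) (t(x, g) = (x + g)/(g + 3) = (g + x)/(3 + g))
X/(-570) + 946/t(-59, 34) = 1936/(-570) + 946/(((34 - 59)/(3 + 34))) = 1936*(-1/570) + 946/((-25/37)) = -968/285 + 946/(((1/37)*(-25))) = -968/285 + 946/(-25/37) = -968/285 + 946*(-37/25) = -968/285 - 35002/25 = -1999954/1425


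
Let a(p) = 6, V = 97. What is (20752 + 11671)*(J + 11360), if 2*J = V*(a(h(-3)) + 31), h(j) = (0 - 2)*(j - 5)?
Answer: 853016707/2 ≈ 4.2651e+8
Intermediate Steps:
h(j) = 10 - 2*j (h(j) = -2*(-5 + j) = 10 - 2*j)
J = 3589/2 (J = (97*(6 + 31))/2 = (97*37)/2 = (½)*3589 = 3589/2 ≈ 1794.5)
(20752 + 11671)*(J + 11360) = (20752 + 11671)*(3589/2 + 11360) = 32423*(26309/2) = 853016707/2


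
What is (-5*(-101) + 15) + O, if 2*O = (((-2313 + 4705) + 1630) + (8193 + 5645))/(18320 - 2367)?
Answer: 8304490/15953 ≈ 520.56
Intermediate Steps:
O = 8930/15953 (O = ((((-2313 + 4705) + 1630) + (8193 + 5645))/(18320 - 2367))/2 = (((2392 + 1630) + 13838)/15953)/2 = ((4022 + 13838)*(1/15953))/2 = (17860*(1/15953))/2 = (½)*(17860/15953) = 8930/15953 ≈ 0.55977)
(-5*(-101) + 15) + O = (-5*(-101) + 15) + 8930/15953 = (505 + 15) + 8930/15953 = 520 + 8930/15953 = 8304490/15953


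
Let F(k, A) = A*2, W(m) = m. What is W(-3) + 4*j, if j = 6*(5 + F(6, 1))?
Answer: 165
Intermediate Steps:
F(k, A) = 2*A
j = 42 (j = 6*(5 + 2*1) = 6*(5 + 2) = 6*7 = 42)
W(-3) + 4*j = -3 + 4*42 = -3 + 168 = 165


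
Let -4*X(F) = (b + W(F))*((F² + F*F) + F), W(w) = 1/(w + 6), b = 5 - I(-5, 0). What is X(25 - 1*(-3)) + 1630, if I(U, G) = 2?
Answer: 14323/34 ≈ 421.26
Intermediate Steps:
b = 3 (b = 5 - 1*2 = 5 - 2 = 3)
W(w) = 1/(6 + w)
X(F) = -(3 + 1/(6 + F))*(F + 2*F²)/4 (X(F) = -(3 + 1/(6 + F))*((F² + F*F) + F)/4 = -(3 + 1/(6 + F))*((F² + F²) + F)/4 = -(3 + 1/(6 + F))*(2*F² + F)/4 = -(3 + 1/(6 + F))*(F + 2*F²)/4)
X(25 - 1*(-3)) + 1630 = (25 - 1*(-3))*(-19 - 41*(25 - 1*(-3)) - 6*(25 - 1*(-3))²)/(4*(6 + (25 - 1*(-3)))) + 1630 = (25 + 3)*(-19 - 41*(25 + 3) - 6*(25 + 3)²)/(4*(6 + (25 + 3))) + 1630 = (¼)*28*(-19 - 41*28 - 6*28²)/(6 + 28) + 1630 = (¼)*28*(-19 - 1148 - 6*784)/34 + 1630 = (¼)*28*(1/34)*(-19 - 1148 - 4704) + 1630 = (¼)*28*(1/34)*(-5871) + 1630 = -41097/34 + 1630 = 14323/34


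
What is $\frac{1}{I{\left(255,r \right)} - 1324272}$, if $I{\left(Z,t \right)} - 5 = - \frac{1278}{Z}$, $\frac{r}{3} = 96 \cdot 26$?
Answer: $- \frac{85}{112563121} \approx -7.5513 \cdot 10^{-7}$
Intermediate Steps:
$r = 7488$ ($r = 3 \cdot 96 \cdot 26 = 3 \cdot 2496 = 7488$)
$I{\left(Z,t \right)} = 5 - \frac{1278}{Z}$
$\frac{1}{I{\left(255,r \right)} - 1324272} = \frac{1}{\left(5 - \frac{1278}{255}\right) - 1324272} = \frac{1}{\left(5 - \frac{426}{85}\right) - 1324272} = \frac{1}{- \frac{1}{85} - 1324272} = \frac{1}{- \frac{112563121}{85}} = - \frac{85}{112563121}$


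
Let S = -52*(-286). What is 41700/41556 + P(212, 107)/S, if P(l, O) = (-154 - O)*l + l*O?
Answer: -697498/585247 ≈ -1.1918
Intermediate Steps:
P(l, O) = O*l + l*(-154 - O) (P(l, O) = l*(-154 - O) + O*l = O*l + l*(-154 - O))
S = 14872
41700/41556 + P(212, 107)/S = 41700/41556 - 154*212/14872 = 41700*(1/41556) - 32648*1/14872 = 3475/3463 - 371/169 = -697498/585247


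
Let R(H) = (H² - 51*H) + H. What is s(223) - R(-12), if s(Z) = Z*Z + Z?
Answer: 49208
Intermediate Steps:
s(Z) = Z + Z² (s(Z) = Z² + Z = Z + Z²)
R(H) = H² - 50*H
s(223) - R(-12) = 223*(1 + 223) - (-12)*(-50 - 12) = 223*224 - (-12)*(-62) = 49952 - 1*744 = 49952 - 744 = 49208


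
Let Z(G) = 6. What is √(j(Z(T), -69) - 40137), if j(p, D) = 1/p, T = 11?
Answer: I*√1444926/6 ≈ 200.34*I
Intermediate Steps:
√(j(Z(T), -69) - 40137) = √(1/6 - 40137) = √(⅙ - 40137) = √(-240821/6) = I*√1444926/6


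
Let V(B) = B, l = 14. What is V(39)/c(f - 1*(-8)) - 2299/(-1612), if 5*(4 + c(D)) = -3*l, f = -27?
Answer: -2771/1612 ≈ -1.7190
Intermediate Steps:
c(D) = -62/5 (c(D) = -4 + (-3*14)/5 = -4 + (⅕)*(-42) = -4 - 42/5 = -62/5)
V(39)/c(f - 1*(-8)) - 2299/(-1612) = 39/(-62/5) - 2299/(-1612) = 39*(-5/62) - 2299*(-1/1612) = -195/62 + 2299/1612 = -2771/1612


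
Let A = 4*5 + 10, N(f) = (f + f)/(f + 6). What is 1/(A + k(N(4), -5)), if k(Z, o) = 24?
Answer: 1/54 ≈ 0.018519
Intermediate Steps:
N(f) = 2*f/(6 + f) (N(f) = (2*f)/(6 + f) = 2*f/(6 + f))
A = 30 (A = 20 + 10 = 30)
1/(A + k(N(4), -5)) = 1/(30 + 24) = 1/54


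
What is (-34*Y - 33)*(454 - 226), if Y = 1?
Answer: -15276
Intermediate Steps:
(-34*Y - 33)*(454 - 226) = (-34*1 - 33)*(454 - 226) = (-34 - 33)*228 = -67*228 = -15276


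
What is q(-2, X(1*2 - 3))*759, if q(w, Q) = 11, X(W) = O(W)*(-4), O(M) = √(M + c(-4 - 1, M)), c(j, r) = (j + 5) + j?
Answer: 8349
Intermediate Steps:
c(j, r) = 5 + 2*j (c(j, r) = (5 + j) + j = 5 + 2*j)
O(M) = √(-5 + M) (O(M) = √(M + (5 + 2*(-4 - 1))) = √(M + (5 + 2*(-5))) = √(M + (5 - 10)) = √(M - 5) = √(-5 + M))
X(W) = -4*√(-5 + W) (X(W) = √(-5 + W)*(-4) = -4*√(-5 + W))
q(-2, X(1*2 - 3))*759 = 11*759 = 8349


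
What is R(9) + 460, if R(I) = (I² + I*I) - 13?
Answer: 609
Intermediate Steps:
R(I) = -13 + 2*I² (R(I) = (I² + I²) - 13 = 2*I² - 13 = -13 + 2*I²)
R(9) + 460 = (-13 + 2*9²) + 460 = (-13 + 2*81) + 460 = (-13 + 162) + 460 = 149 + 460 = 609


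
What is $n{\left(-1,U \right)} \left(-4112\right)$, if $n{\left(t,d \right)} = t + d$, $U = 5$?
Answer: $-16448$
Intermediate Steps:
$n{\left(t,d \right)} = d + t$
$n{\left(-1,U \right)} \left(-4112\right) = \left(5 - 1\right) \left(-4112\right) = 4 \left(-4112\right) = -16448$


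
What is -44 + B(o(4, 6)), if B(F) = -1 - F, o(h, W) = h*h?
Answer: -61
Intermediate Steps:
o(h, W) = h²
-44 + B(o(4, 6)) = -44 + (-1 - 1*4²) = -44 + (-1 - 1*16) = -44 + (-1 - 16) = -44 - 17 = -61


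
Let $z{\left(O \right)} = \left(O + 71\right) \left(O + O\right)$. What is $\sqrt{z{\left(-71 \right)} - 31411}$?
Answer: $i \sqrt{31411} \approx 177.23 i$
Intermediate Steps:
$z{\left(O \right)} = 2 O \left(71 + O\right)$ ($z{\left(O \right)} = \left(71 + O\right) 2 O = 2 O \left(71 + O\right)$)
$\sqrt{z{\left(-71 \right)} - 31411} = \sqrt{2 \left(-71\right) \left(71 - 71\right) - 31411} = \sqrt{2 \left(-71\right) 0 - 31411} = \sqrt{0 - 31411} = \sqrt{-31411} = i \sqrt{31411}$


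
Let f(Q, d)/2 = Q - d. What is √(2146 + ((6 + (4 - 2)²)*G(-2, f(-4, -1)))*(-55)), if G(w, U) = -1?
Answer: 2*√674 ≈ 51.923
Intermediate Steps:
f(Q, d) = -2*d + 2*Q (f(Q, d) = 2*(Q - d) = -2*d + 2*Q)
√(2146 + ((6 + (4 - 2)²)*G(-2, f(-4, -1)))*(-55)) = √(2146 + ((6 + (4 - 2)²)*(-1))*(-55)) = √(2146 + ((6 + 2²)*(-1))*(-55)) = √(2146 + ((6 + 4)*(-1))*(-55)) = √(2146 + (10*(-1))*(-55)) = √(2146 - 10*(-55)) = √(2146 + 550) = √2696 = 2*√674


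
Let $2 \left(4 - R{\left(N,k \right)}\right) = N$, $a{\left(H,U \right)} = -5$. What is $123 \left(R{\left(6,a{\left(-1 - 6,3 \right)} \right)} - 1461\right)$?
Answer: $-179580$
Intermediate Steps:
$R{\left(N,k \right)} = 4 - \frac{N}{2}$
$123 \left(R{\left(6,a{\left(-1 - 6,3 \right)} \right)} - 1461\right) = 123 \left(\left(4 - 3\right) - 1461\right) = 123 \left(1 - 1461\right) = 123 \left(-1460\right) = -179580$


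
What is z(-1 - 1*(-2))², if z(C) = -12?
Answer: 144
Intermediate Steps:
z(-1 - 1*(-2))² = (-12)² = 144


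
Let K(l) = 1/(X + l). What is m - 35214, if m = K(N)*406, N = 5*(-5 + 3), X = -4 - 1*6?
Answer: -352343/10 ≈ -35234.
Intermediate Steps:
X = -10 (X = -4 - 6 = -10)
N = -10 (N = 5*(-2) = -10)
K(l) = 1/(-10 + l)
m = -203/10 (m = 406/(-10 - 10) = 406/(-20) = -1/20*406 = -203/10 ≈ -20.300)
m - 35214 = -203/10 - 35214 = -352343/10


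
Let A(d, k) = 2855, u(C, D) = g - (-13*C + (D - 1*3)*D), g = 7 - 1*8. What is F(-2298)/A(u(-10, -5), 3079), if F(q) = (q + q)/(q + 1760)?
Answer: 2298/767995 ≈ 0.0029922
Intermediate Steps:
g = -1 (g = 7 - 8 = -1)
u(C, D) = -1 + 13*C - D*(-3 + D) (u(C, D) = -1 - (-13*C + (D - 1*3)*D) = -1 - (-13*C + (D - 3)*D) = -1 - (-13*C + (-3 + D)*D) = -1 - (-13*C + D*(-3 + D)) = -1 + (13*C - D*(-3 + D)) = -1 + 13*C - D*(-3 + D))
F(q) = 2*q/(1760 + q) (F(q) = (2*q)/(1760 + q) = 2*q/(1760 + q))
F(-2298)/A(u(-10, -5), 3079) = (2*(-2298)/(1760 - 2298))/2855 = (2*(-2298)/(-538))*(1/2855) = (2*(-2298)*(-1/538))*(1/2855) = (2298/269)*(1/2855) = 2298/767995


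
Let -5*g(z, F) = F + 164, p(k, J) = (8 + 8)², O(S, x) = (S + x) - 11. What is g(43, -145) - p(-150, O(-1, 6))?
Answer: -1299/5 ≈ -259.80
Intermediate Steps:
O(S, x) = -11 + S + x
p(k, J) = 256 (p(k, J) = 16² = 256)
g(z, F) = -164/5 - F/5 (g(z, F) = -(F + 164)/5 = -(164 + F)/5 = -164/5 - F/5)
g(43, -145) - p(-150, O(-1, 6)) = (-164/5 - ⅕*(-145)) - 1*256 = (-164/5 + 29) - 256 = -19/5 - 256 = -1299/5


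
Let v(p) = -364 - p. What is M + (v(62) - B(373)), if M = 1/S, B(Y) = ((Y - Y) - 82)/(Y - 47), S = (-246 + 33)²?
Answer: -3148472330/7395147 ≈ -425.75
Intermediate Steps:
S = 45369 (S = (-213)² = 45369)
B(Y) = -82/(-47 + Y) (B(Y) = (0 - 82)/(-47 + Y) = -82/(-47 + Y))
M = 1/45369 ≈ 2.2041e-5
M + (v(62) - B(373)) = 1/45369 + ((-364 - 1*62) - (-82)/(-47 + 373)) = 1/45369 + ((-364 - 62) - (-82)/326) = 1/45369 + (-426 - (-82)/326) = 1/45369 + (-426 - 1*(-41/163)) = 1/45369 + (-426 + 41/163) = 1/45369 - 69397/163 = -3148472330/7395147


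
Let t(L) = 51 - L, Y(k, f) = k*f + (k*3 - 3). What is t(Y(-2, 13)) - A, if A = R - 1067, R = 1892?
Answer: -739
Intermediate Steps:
Y(k, f) = -3 + 3*k + f*k (Y(k, f) = f*k + (3*k - 3) = f*k + (-3 + 3*k) = -3 + 3*k + f*k)
A = 825 (A = 1892 - 1067 = 825)
t(Y(-2, 13)) - A = (51 - (-3 + 3*(-2) + 13*(-2))) - 1*825 = (51 - (-3 - 6 - 26)) - 825 = (51 - 1*(-35)) - 825 = (51 + 35) - 825 = 86 - 825 = -739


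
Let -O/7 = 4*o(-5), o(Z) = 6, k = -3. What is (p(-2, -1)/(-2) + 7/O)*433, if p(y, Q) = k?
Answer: 15155/24 ≈ 631.46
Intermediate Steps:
p(y, Q) = -3
O = -168 (O = -28*6 = -7*24 = -168)
(p(-2, -1)/(-2) + 7/O)*433 = (-3/(-2) + 7/(-168))*433 = (-3*(-½) + 7*(-1/168))*433 = (3/2 - 1/24)*433 = (35/24)*433 = 15155/24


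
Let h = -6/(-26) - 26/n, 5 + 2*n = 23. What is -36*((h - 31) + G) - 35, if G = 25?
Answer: 3597/13 ≈ 276.69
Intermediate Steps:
n = 9 (n = -5/2 + (½)*23 = -5/2 + 23/2 = 9)
h = -311/117 (h = -6/(-26) - 26/9 = -6*(-1/26) - 26*⅑ = 3/13 - 26/9 = -311/117 ≈ -2.6581)
-36*((h - 31) + G) - 35 = -36*((-311/117 - 31) + 25) - 35 = -36*(-3938/117 + 25) - 35 = -36*(-1013/117) - 35 = 4052/13 - 35 = 3597/13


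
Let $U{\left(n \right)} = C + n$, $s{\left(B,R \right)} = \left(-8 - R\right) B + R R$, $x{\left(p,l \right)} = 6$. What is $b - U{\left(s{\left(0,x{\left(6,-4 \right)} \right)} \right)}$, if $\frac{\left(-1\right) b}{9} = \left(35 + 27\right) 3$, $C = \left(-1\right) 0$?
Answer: $-1710$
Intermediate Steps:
$C = 0$
$b = -1674$ ($b = - 9 \left(35 + 27\right) 3 = - 9 \cdot 62 \cdot 3 = \left(-9\right) 186 = -1674$)
$s{\left(B,R \right)} = R^{2} + B \left(-8 - R\right)$ ($s{\left(B,R \right)} = B \left(-8 - R\right) + R^{2} = R^{2} + B \left(-8 - R\right)$)
$U{\left(n \right)} = n$ ($U{\left(n \right)} = 0 + n = n$)
$b - U{\left(s{\left(0,x{\left(6,-4 \right)} \right)} \right)} = -1674 - \left(6^{2} - 0 - 0 \cdot 6\right) = -1674 - \left(36 + 0 + 0\right) = -1674 - 36 = -1710$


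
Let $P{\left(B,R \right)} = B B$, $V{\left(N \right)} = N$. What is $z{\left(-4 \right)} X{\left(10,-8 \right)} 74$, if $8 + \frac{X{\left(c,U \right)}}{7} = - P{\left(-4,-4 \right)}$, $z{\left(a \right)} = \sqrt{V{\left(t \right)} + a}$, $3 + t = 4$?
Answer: $- 12432 i \sqrt{3} \approx - 21533.0 i$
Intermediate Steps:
$t = 1$ ($t = -3 + 4 = 1$)
$z{\left(a \right)} = \sqrt{1 + a}$
$P{\left(B,R \right)} = B^{2}$
$X{\left(c,U \right)} = -168$ ($X{\left(c,U \right)} = -56 + 7 \left(- \left(-4\right)^{2}\right) = -56 + 7 \left(\left(-1\right) 16\right) = -56 + 7 \left(-16\right) = -56 - 112 = -168$)
$z{\left(-4 \right)} X{\left(10,-8 \right)} 74 = \sqrt{1 - 4} \left(-168\right) 74 = \sqrt{-3} \left(-168\right) 74 = i \sqrt{3} \left(-168\right) 74 = - 168 i \sqrt{3} \cdot 74 = - 12432 i \sqrt{3}$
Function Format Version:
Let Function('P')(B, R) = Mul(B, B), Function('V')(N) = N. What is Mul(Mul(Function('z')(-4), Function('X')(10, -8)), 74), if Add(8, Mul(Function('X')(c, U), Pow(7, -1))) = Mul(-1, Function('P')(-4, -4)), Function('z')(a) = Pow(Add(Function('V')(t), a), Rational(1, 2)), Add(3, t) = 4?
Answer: Mul(-12432, I, Pow(3, Rational(1, 2))) ≈ Mul(-21533., I)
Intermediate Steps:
t = 1 (t = Add(-3, 4) = 1)
Function('z')(a) = Pow(Add(1, a), Rational(1, 2))
Function('P')(B, R) = Pow(B, 2)
Function('X')(c, U) = -168 (Function('X')(c, U) = Add(-56, Mul(7, Mul(-1, Pow(-4, 2)))) = Add(-56, Mul(7, Mul(-1, 16))) = Add(-56, Mul(7, -16)) = Add(-56, -112) = -168)
Mul(Mul(Function('z')(-4), Function('X')(10, -8)), 74) = Mul(Mul(Pow(Add(1, -4), Rational(1, 2)), -168), 74) = Mul(Mul(Pow(-3, Rational(1, 2)), -168), 74) = Mul(Mul(Mul(I, Pow(3, Rational(1, 2))), -168), 74) = Mul(Mul(-168, I, Pow(3, Rational(1, 2))), 74) = Mul(-12432, I, Pow(3, Rational(1, 2)))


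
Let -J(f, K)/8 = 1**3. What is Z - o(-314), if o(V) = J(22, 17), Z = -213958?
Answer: -213950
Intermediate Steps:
J(f, K) = -8 (J(f, K) = -8*1**3 = -8*1 = -8)
o(V) = -8
Z - o(-314) = -213958 - 1*(-8) = -213958 + 8 = -213950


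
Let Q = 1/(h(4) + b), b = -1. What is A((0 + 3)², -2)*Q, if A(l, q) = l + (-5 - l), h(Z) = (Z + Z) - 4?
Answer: -5/3 ≈ -1.6667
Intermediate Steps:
h(Z) = -4 + 2*Z (h(Z) = 2*Z - 4 = -4 + 2*Z)
A(l, q) = -5
Q = ⅓ (Q = 1/((-4 + 2*4) - 1) = 1/((-4 + 8) - 1) = 1/(4 - 1) = 1/3 = ⅓ ≈ 0.33333)
A((0 + 3)², -2)*Q = -5*⅓ = -5/3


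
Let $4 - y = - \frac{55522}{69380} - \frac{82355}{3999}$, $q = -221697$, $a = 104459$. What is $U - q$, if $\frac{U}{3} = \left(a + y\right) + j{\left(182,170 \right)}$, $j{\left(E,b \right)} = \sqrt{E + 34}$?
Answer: $\frac{24746291653409}{46241770} + 18 \sqrt{6} \approx 5.3519 \cdot 10^{5}$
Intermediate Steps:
$y = \frac{3522812429}{138725310}$ ($y = 4 - \left(- \frac{55522}{69380} - \frac{82355}{3999}\right) = 4 - \left(\left(-55522\right) \frac{1}{69380} - \frac{82355}{3999}\right) = 4 - \left(- \frac{27761}{34690} - \frac{82355}{3999}\right) = 4 - - \frac{2967911189}{138725310} = 4 + \frac{2967911189}{138725310} = \frac{3522812429}{138725310} \approx 25.394$)
$j{\left(E,b \right)} = \sqrt{34 + E}$
$U = \frac{14494629969719}{46241770} + 18 \sqrt{6}$ ($U = 3 \left(\left(104459 + \frac{3522812429}{138725310}\right) + \sqrt{34 + 182}\right) = 3 \left(\frac{14494629969719}{138725310} + \sqrt{216}\right) = 3 \left(\frac{14494629969719}{138725310} + 6 \sqrt{6}\right) = \frac{14494629969719}{46241770} + 18 \sqrt{6} \approx 3.135 \cdot 10^{5}$)
$U - q = \left(\frac{14494629969719}{46241770} + 18 \sqrt{6}\right) - -221697 = \left(\frac{14494629969719}{46241770} + 18 \sqrt{6}\right) + 221697 = \frac{24746291653409}{46241770} + 18 \sqrt{6}$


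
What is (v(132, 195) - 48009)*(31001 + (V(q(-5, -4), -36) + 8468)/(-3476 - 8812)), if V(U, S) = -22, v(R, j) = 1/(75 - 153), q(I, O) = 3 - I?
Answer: -713238305766463/479232 ≈ -1.4883e+9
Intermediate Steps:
v(R, j) = -1/78 (v(R, j) = 1/(-78) = -1/78)
(v(132, 195) - 48009)*(31001 + (V(q(-5, -4), -36) + 8468)/(-3476 - 8812)) = (-1/78 - 48009)*(31001 + (-22 + 8468)/(-3476 - 8812)) = -3744703*(31001 + 8446/(-12288))/78 = -3744703*(31001 + 8446*(-1/12288))/78 = -3744703*(31001 - 4223/6144)/78 = -3744703/78*190465921/6144 = -713238305766463/479232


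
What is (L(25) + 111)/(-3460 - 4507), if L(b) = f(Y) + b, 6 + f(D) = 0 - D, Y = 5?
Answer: -125/7967 ≈ -0.015690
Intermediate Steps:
f(D) = -6 - D (f(D) = -6 + (0 - D) = -6 - D)
L(b) = -11 + b (L(b) = (-6 - 1*5) + b = (-6 - 5) + b = -11 + b)
(L(25) + 111)/(-3460 - 4507) = ((-11 + 25) + 111)/(-3460 - 4507) = (14 + 111)/(-7967) = 125*(-1/7967) = -125/7967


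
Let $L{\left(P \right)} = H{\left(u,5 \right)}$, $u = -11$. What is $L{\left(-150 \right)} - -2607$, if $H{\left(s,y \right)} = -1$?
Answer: $2606$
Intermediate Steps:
$L{\left(P \right)} = -1$
$L{\left(-150 \right)} - -2607 = -1 - -2607 = -1 + 2607 = 2606$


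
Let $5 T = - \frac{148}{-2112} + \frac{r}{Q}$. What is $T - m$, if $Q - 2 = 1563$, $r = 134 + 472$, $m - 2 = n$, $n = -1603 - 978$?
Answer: $\frac{10655774273}{4131600} \approx 2579.1$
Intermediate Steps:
$n = -2581$ ($n = -1603 - 978 = -2581$)
$m = -2579$ ($m = 2 - 2581 = -2579$)
$r = 606$
$Q = 1565$ ($Q = 2 + 1563 = 1565$)
$T = \frac{377873}{4131600}$ ($T = \frac{- \frac{148}{-2112} + \frac{606}{1565}}{5} = \frac{\left(-148\right) \left(- \frac{1}{2112}\right) + 606 \cdot \frac{1}{1565}}{5} = \frac{\frac{37}{528} + \frac{606}{1565}}{5} = \frac{1}{5} \cdot \frac{377873}{826320} = \frac{377873}{4131600} \approx 0.091459$)
$T - m = \frac{377873}{4131600} - -2579 = \frac{377873}{4131600} + 2579 = \frac{10655774273}{4131600}$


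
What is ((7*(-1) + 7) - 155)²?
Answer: 24025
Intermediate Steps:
((7*(-1) + 7) - 155)² = ((-7 + 7) - 155)² = (0 - 155)² = (-155)² = 24025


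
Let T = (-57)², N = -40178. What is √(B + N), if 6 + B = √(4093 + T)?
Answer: √(-40184 + √7342) ≈ 200.25*I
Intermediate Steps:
T = 3249
B = -6 + √7342 (B = -6 + √(4093 + 3249) = -6 + √7342 ≈ 79.685)
√(B + N) = √((-6 + √7342) - 40178) = √(-40184 + √7342)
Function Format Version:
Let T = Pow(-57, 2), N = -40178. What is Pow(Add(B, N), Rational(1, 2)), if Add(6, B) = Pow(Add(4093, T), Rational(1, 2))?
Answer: Pow(Add(-40184, Pow(7342, Rational(1, 2))), Rational(1, 2)) ≈ Mul(200.25, I)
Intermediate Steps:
T = 3249
B = Add(-6, Pow(7342, Rational(1, 2))) (B = Add(-6, Pow(Add(4093, 3249), Rational(1, 2))) = Add(-6, Pow(7342, Rational(1, 2))) ≈ 79.685)
Pow(Add(B, N), Rational(1, 2)) = Pow(Add(Add(-6, Pow(7342, Rational(1, 2))), -40178), Rational(1, 2)) = Pow(Add(-40184, Pow(7342, Rational(1, 2))), Rational(1, 2))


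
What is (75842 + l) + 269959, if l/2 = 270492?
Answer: 886785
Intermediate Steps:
l = 540984 (l = 2*270492 = 540984)
(75842 + l) + 269959 = (75842 + 540984) + 269959 = 616826 + 269959 = 886785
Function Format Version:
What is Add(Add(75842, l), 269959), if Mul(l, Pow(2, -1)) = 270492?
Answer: 886785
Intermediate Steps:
l = 540984 (l = Mul(2, 270492) = 540984)
Add(Add(75842, l), 269959) = Add(Add(75842, 540984), 269959) = Add(616826, 269959) = 886785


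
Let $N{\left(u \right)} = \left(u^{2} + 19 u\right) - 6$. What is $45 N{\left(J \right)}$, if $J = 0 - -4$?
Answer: $3870$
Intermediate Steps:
$J = 4$ ($J = 0 + 4 = 4$)
$N{\left(u \right)} = -6 + u^{2} + 19 u$
$45 N{\left(J \right)} = 45 \left(-6 + 4^{2} + 19 \cdot 4\right) = 45 \left(-6 + 16 + 76\right) = 45 \cdot 86 = 3870$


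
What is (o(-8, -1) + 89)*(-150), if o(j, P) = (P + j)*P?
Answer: -14700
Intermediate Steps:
o(j, P) = P*(P + j)
(o(-8, -1) + 89)*(-150) = (-(-1 - 8) + 89)*(-150) = (-1*(-9) + 89)*(-150) = (9 + 89)*(-150) = 98*(-150) = -14700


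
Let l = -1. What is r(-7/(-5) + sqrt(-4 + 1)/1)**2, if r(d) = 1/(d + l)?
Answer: 25/(2 + 5*I*sqrt(3))**2 ≈ -0.28441 - 0.13876*I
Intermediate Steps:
r(d) = 1/(-1 + d) (r(d) = 1/(d - 1) = 1/(-1 + d))
r(-7/(-5) + sqrt(-4 + 1)/1)**2 = (1/(-1 + (-7/(-5) + sqrt(-4 + 1)/1)))**2 = (1/(-1 + (-7*(-1/5) + sqrt(-3)*1)))**2 = (1/(-1 + (7/5 + (I*sqrt(3))*1)))**2 = (1/(-1 + (7/5 + I*sqrt(3))))**2 = (1/(2/5 + I*sqrt(3)))**2 = (2/5 + I*sqrt(3))**(-2)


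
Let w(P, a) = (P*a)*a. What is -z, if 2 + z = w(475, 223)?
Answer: -23621273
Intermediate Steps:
w(P, a) = P*a**2
z = 23621273 (z = -2 + 475*223**2 = -2 + 475*49729 = -2 + 23621275 = 23621273)
-z = -1*23621273 = -23621273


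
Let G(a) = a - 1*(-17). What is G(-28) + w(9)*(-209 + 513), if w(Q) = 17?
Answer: 5157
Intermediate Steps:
G(a) = 17 + a (G(a) = a + 17 = 17 + a)
G(-28) + w(9)*(-209 + 513) = (17 - 28) + 17*(-209 + 513) = -11 + 17*304 = -11 + 5168 = 5157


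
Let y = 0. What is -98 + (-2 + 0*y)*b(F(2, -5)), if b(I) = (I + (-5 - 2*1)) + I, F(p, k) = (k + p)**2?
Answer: -120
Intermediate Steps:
b(I) = -7 + 2*I (b(I) = (I + (-5 - 2)) + I = (I - 7) + I = (-7 + I) + I = -7 + 2*I)
-98 + (-2 + 0*y)*b(F(2, -5)) = -98 + (-2 + 0*0)*(-7 + 2*(-5 + 2)**2) = -98 + (-2 + 0)*(-7 + 2*(-3)**2) = -98 - 2*(-7 + 2*9) = -98 - 2*(-7 + 18) = -98 - 2*11 = -98 - 22 = -120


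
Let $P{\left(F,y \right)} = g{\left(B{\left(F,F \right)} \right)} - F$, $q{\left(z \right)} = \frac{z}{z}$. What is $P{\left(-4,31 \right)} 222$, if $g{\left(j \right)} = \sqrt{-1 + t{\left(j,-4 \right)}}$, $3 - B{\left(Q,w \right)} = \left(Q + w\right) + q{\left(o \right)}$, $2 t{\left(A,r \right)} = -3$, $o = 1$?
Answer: $888 + 111 i \sqrt{10} \approx 888.0 + 351.01 i$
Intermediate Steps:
$t{\left(A,r \right)} = - \frac{3}{2}$ ($t{\left(A,r \right)} = \frac{1}{2} \left(-3\right) = - \frac{3}{2}$)
$q{\left(z \right)} = 1$
$B{\left(Q,w \right)} = 2 - Q - w$ ($B{\left(Q,w \right)} = 3 - \left(\left(Q + w\right) + 1\right) = 3 - \left(1 + Q + w\right) = 2 - Q - w$)
$g{\left(j \right)} = \frac{i \sqrt{10}}{2}$ ($g{\left(j \right)} = \sqrt{-1 - \frac{3}{2}} = \sqrt{- \frac{5}{2}} = \frac{i \sqrt{10}}{2}$)
$P{\left(F,y \right)} = - F + \frac{i \sqrt{10}}{2}$ ($P{\left(F,y \right)} = \frac{i \sqrt{10}}{2} - F = - F + \frac{i \sqrt{10}}{2}$)
$P{\left(-4,31 \right)} 222 = \left(\left(-1\right) \left(-4\right) + \frac{i \sqrt{10}}{2}\right) 222 = \left(4 + \frac{i \sqrt{10}}{2}\right) 222 = 888 + 111 i \sqrt{10}$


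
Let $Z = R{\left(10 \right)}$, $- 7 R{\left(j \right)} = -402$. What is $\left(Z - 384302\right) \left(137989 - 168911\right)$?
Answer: $\frac{83171274464}{7} \approx 1.1882 \cdot 10^{10}$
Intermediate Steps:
$R{\left(j \right)} = \frac{402}{7}$ ($R{\left(j \right)} = \left(- \frac{1}{7}\right) \left(-402\right) = \frac{402}{7}$)
$Z = \frac{402}{7} \approx 57.429$
$\left(Z - 384302\right) \left(137989 - 168911\right) = \left(\frac{402}{7} - 384302\right) \left(137989 - 168911\right) = \left(- \frac{2689712}{7}\right) \left(-30922\right) = \frac{83171274464}{7}$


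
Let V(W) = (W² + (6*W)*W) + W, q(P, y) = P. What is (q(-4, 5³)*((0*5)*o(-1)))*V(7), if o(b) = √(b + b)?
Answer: 0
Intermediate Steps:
o(b) = √2*√b (o(b) = √(2*b) = √2*√b)
V(W) = W + 7*W² (V(W) = (W² + 6*W²) + W = 7*W² + W = W + 7*W²)
(q(-4, 5³)*((0*5)*o(-1)))*V(7) = (-4*0*5*√2*√(-1))*(7*(1 + 7*7)) = (-0*√2*I)*(7*(1 + 49)) = (-0*I*√2)*(7*50) = -4*0*350 = 0*350 = 0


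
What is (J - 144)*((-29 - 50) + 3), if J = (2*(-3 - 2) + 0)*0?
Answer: 10944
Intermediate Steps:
J = 0 (J = (2*(-5) + 0)*0 = (-10 + 0)*0 = -10*0 = 0)
(J - 144)*((-29 - 50) + 3) = (0 - 144)*((-29 - 50) + 3) = -144*(-79 + 3) = -144*(-76) = 10944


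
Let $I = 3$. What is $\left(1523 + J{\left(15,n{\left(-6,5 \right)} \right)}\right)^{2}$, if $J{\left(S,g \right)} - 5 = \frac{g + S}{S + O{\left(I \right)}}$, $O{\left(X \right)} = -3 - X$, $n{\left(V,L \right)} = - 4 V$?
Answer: $\frac{21132409}{9} \approx 2.348 \cdot 10^{6}$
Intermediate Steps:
$J{\left(S,g \right)} = 5 + \frac{S + g}{-6 + S}$ ($J{\left(S,g \right)} = 5 + \frac{g + S}{S - 6} = 5 + \frac{S + g}{S - 6} = 5 + \frac{S + g}{-6 + S}$)
$\left(1523 + J{\left(15,n{\left(-6,5 \right)} \right)}\right)^{2} = \left(1523 + \frac{-30 - -24 + 6 \cdot 15}{-6 + 15}\right)^{2} = \left(1523 + \frac{-30 + 24 + 90}{9}\right)^{2} = \left(1523 + \frac{1}{9} \cdot 84\right)^{2} = \left(1523 + \frac{28}{3}\right)^{2} = \left(\frac{4597}{3}\right)^{2} = \frac{21132409}{9}$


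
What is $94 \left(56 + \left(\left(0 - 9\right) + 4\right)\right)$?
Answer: $4794$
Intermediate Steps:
$94 \left(56 + \left(\left(0 - 9\right) + 4\right)\right) = 94 \left(56 + \left(-9 + 4\right)\right) = 94 \left(56 - 5\right) = 94 \cdot 51 = 4794$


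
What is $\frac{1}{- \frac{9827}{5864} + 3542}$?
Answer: $\frac{5864}{20760461} \approx 0.00028246$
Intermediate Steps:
$\frac{1}{- \frac{9827}{5864} + 3542} = \frac{1}{\frac{20760461}{5864}} = \frac{5864}{20760461}$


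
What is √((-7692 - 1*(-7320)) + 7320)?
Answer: 6*√193 ≈ 83.355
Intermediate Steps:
√((-7692 - 1*(-7320)) + 7320) = √((-7692 + 7320) + 7320) = √(-372 + 7320) = √6948 = 6*√193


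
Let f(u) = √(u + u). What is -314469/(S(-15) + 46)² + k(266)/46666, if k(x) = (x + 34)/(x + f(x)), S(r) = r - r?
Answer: -40356271861/271549454 - 25*√133/136544716 ≈ -148.61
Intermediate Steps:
S(r) = 0
f(u) = √2*√u (f(u) = √(2*u) = √2*√u)
k(x) = (34 + x)/(x + √2*√x) (k(x) = (x + 34)/(x + √2*√x) = (34 + x)/(x + √2*√x))
-314469/(S(-15) + 46)² + k(266)/46666 = -314469/(0 + 46)² + ((34 + 266)/(266 + √2*√266))/46666 = -314469/(46²) + (300/(266 + 2*√133))*(1/46666) = -314469/2116 + (300/(266 + 2*√133))*(1/46666) = -314469*1/2116 + 150/(23333*(266 + 2*√133)) = -314469/2116 + 150/(23333*(266 + 2*√133))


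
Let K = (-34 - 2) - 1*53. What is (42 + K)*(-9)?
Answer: 423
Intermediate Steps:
K = -89 (K = -36 - 53 = -89)
(42 + K)*(-9) = (42 - 89)*(-9) = -47*(-9) = 423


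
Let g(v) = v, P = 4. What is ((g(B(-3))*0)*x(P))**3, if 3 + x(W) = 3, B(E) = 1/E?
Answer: 0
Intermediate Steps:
x(W) = 0 (x(W) = -3 + 3 = 0)
((g(B(-3))*0)*x(P))**3 = ((0/(-3))*0)**3 = (-1/3*0*0)**3 = (0*0)**3 = 0**3 = 0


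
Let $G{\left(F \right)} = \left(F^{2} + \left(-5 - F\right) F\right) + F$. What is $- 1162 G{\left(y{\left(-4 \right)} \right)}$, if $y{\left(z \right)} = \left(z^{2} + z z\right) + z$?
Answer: $130144$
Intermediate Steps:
$y{\left(z \right)} = z + 2 z^{2}$ ($y{\left(z \right)} = \left(z^{2} + z^{2}\right) + z = 2 z^{2} + z = z + 2 z^{2}$)
$G{\left(F \right)} = F + F^{2} + F \left(-5 - F\right)$ ($G{\left(F \right)} = \left(F^{2} + F \left(-5 - F\right)\right) + F = F + F^{2} + F \left(-5 - F\right)$)
$- 1162 G{\left(y{\left(-4 \right)} \right)} = - 1162 \left(- 4 \left(- 4 \left(1 + 2 \left(-4\right)\right)\right)\right) = - 1162 \left(- 4 \left(- 4 \left(1 - 8\right)\right)\right) = - 1162 \left(- 4 \left(\left(-4\right) \left(-7\right)\right)\right) = - 1162 \left(\left(-4\right) 28\right) = \left(-1162\right) \left(-112\right) = 130144$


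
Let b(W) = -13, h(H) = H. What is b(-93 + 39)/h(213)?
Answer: -13/213 ≈ -0.061033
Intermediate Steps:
b(-93 + 39)/h(213) = -13/213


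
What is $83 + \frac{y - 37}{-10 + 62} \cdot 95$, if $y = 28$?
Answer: $\frac{3461}{52} \approx 66.558$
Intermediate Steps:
$83 + \frac{y - 37}{-10 + 62} \cdot 95 = 83 + \frac{28 - 37}{-10 + 62} \cdot 95 = 83 + - \frac{9}{52} \cdot 95 = 83 + \left(-9\right) \frac{1}{52} \cdot 95 = 83 - \frac{855}{52} = \frac{3461}{52}$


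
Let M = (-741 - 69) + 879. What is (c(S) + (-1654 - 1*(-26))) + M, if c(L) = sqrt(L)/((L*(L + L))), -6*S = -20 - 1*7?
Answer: -1559 + sqrt(2)/27 ≈ -1558.9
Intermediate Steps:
S = 9/2 (S = -(-20 - 1*7)/6 = -(-20 - 7)/6 = -1/6*(-27) = 9/2 ≈ 4.5000)
c(L) = 1/(2*L**(3/2)) (c(L) = sqrt(L)/((L*(2*L))) = sqrt(L)/((2*L**2)) = (1/(2*L**2))*sqrt(L) = 1/(2*L**(3/2)))
M = 69 (M = -810 + 879 = 69)
(c(S) + (-1654 - 1*(-26))) + M = (1/(2*(9/2)**(3/2)) + (-1654 - 1*(-26))) + 69 = ((2*sqrt(2)/27)/2 + (-1654 + 26)) + 69 = (sqrt(2)/27 - 1628) + 69 = (-1628 + sqrt(2)/27) + 69 = -1559 + sqrt(2)/27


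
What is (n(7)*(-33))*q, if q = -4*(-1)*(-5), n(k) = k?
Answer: 4620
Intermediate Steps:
q = -20 (q = 4*(-5) = -20)
(n(7)*(-33))*q = (7*(-33))*(-20) = -231*(-20) = 4620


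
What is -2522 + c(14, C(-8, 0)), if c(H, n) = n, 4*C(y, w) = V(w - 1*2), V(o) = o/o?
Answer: -10087/4 ≈ -2521.8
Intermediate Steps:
V(o) = 1
C(y, w) = ¼ (C(y, w) = (¼)*1 = ¼)
-2522 + c(14, C(-8, 0)) = -2522 + ¼ = -10087/4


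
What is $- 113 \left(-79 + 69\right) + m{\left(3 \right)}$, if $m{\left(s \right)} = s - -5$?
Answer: $1138$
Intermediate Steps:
$m{\left(s \right)} = 5 + s$ ($m{\left(s \right)} = s + 5 = 5 + s$)
$- 113 \left(-79 + 69\right) + m{\left(3 \right)} = - 113 \left(-79 + 69\right) + \left(5 + 3\right) = \left(-113\right) \left(-10\right) + 8 = 1130 + 8 = 1138$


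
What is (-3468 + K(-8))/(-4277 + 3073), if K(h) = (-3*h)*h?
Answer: 915/301 ≈ 3.0399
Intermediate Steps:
K(h) = -3*h²
(-3468 + K(-8))/(-4277 + 3073) = (-3468 - 3*(-8)²)/(-4277 + 3073) = (-3468 - 3*64)/(-1204) = (-3468 - 192)*(-1/1204) = -3660*(-1/1204) = 915/301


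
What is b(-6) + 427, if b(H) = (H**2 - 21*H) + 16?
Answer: 605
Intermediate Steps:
b(H) = 16 + H**2 - 21*H
b(-6) + 427 = (16 + (-6)**2 - 21*(-6)) + 427 = (16 + 36 + 126) + 427 = 178 + 427 = 605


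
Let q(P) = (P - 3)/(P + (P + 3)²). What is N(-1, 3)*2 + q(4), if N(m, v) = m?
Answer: -105/53 ≈ -1.9811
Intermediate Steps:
q(P) = (-3 + P)/(P + (3 + P)²)
N(-1, 3)*2 + q(4) = -1*2 + (-3 + 4)/(4 + (3 + 4)²) = -2 + 1/(4 + 7²) = -2 + 1/(4 + 49) = -2 + 1/53 = -105/53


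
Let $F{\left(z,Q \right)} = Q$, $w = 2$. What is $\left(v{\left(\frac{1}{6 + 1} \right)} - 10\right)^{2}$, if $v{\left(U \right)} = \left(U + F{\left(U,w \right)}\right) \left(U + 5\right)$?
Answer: $\frac{2500}{2401} \approx 1.0412$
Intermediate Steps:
$v{\left(U \right)} = \left(2 + U\right) \left(5 + U\right)$ ($v{\left(U \right)} = \left(U + 2\right) \left(U + 5\right) = \left(2 + U\right) \left(5 + U\right)$)
$\left(v{\left(\frac{1}{6 + 1} \right)} - 10\right)^{2} = \left(\left(10 + \left(\frac{1}{6 + 1}\right)^{2} + \frac{7}{6 + 1}\right) - 10\right)^{2} = \left(\left(10 + \left(\frac{1}{7}\right)^{2} + \frac{7}{7}\right) - 10\right)^{2} = \left(\left(10 + \left(\frac{1}{7}\right)^{2} + 7 \cdot \frac{1}{7}\right) - 10\right)^{2} = \left(\left(10 + \frac{1}{49} + 1\right) - 10\right)^{2} = \left(\frac{540}{49} - 10\right)^{2} = \left(\frac{50}{49}\right)^{2} = \frac{2500}{2401}$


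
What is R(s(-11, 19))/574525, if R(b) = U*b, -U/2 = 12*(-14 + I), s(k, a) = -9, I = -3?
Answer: -3672/574525 ≈ -0.0063914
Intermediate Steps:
U = 408 (U = -24*(-14 - 3) = -24*(-17) = -2*(-204) = 408)
R(b) = 408*b
R(s(-11, 19))/574525 = (408*(-9))/574525 = -3672*1/574525 = -3672/574525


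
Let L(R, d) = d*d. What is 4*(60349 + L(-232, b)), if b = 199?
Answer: 399800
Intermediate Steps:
L(R, d) = d**2
4*(60349 + L(-232, b)) = 4*(60349 + 199**2) = 4*(60349 + 39601) = 4*99950 = 399800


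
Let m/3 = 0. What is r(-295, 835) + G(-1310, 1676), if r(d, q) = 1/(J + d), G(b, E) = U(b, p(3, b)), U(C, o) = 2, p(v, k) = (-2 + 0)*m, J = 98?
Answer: 393/197 ≈ 1.9949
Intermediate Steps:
m = 0 (m = 3*0 = 0)
p(v, k) = 0 (p(v, k) = (-2 + 0)*0 = -2*0 = 0)
G(b, E) = 2
r(d, q) = 1/(98 + d)
r(-295, 835) + G(-1310, 1676) = 1/(98 - 295) + 2 = 1/(-197) + 2 = -1/197 + 2 = 393/197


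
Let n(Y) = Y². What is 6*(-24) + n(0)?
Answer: -144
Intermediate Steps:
6*(-24) + n(0) = 6*(-24) + 0² = -144 + 0 = -144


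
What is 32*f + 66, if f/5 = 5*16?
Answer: 12866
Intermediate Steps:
f = 400 (f = 5*(5*16) = 5*80 = 400)
32*f + 66 = 32*400 + 66 = 12800 + 66 = 12866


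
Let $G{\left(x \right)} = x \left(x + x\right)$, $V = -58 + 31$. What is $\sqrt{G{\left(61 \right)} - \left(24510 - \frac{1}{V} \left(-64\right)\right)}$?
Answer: $\frac{2 i \sqrt{345579}}{9} \approx 130.64 i$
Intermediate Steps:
$V = -27$
$G{\left(x \right)} = 2 x^{2}$ ($G{\left(x \right)} = x 2 x = 2 x^{2}$)
$\sqrt{G{\left(61 \right)} - \left(24510 - \frac{1}{V} \left(-64\right)\right)} = \sqrt{2 \cdot 61^{2} - \left(24510 - \frac{1}{-27} \left(-64\right)\right)} = \sqrt{2 \cdot 3721 - \frac{661706}{27}} = \sqrt{7442 + \left(\frac{64}{27} - 24510\right)} = \sqrt{7442 - \frac{661706}{27}} = \sqrt{- \frac{460772}{27}} = \frac{2 i \sqrt{345579}}{9}$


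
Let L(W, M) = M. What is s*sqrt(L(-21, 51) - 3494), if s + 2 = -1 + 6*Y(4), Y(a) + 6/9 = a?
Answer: 17*I*sqrt(3443) ≈ 997.51*I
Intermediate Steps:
Y(a) = -2/3 + a
s = 17 (s = -2 + (-1 + 6*(-2/3 + 4)) = -2 + (-1 + 6*(10/3)) = -2 + (-1 + 20) = -2 + 19 = 17)
s*sqrt(L(-21, 51) - 3494) = 17*sqrt(51 - 3494) = 17*sqrt(-3443) = 17*(I*sqrt(3443)) = 17*I*sqrt(3443)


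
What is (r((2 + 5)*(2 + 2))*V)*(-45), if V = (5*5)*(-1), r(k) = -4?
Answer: -4500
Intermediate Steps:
V = -25 (V = 25*(-1) = -25)
(r((2 + 5)*(2 + 2))*V)*(-45) = -4*(-25)*(-45) = 100*(-45) = -4500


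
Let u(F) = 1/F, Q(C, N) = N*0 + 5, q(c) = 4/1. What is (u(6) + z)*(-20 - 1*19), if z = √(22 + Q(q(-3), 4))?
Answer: -13/2 - 117*√3 ≈ -209.15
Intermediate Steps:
q(c) = 4 (q(c) = 4*1 = 4)
Q(C, N) = 5 (Q(C, N) = 0 + 5 = 5)
z = 3*√3 (z = √(22 + 5) = √27 = 3*√3 ≈ 5.1962)
(u(6) + z)*(-20 - 1*19) = (1/6 + 3*√3)*(-20 - 1*19) = (⅙ + 3*√3)*(-20 - 19) = (⅙ + 3*√3)*(-39) = -13/2 - 117*√3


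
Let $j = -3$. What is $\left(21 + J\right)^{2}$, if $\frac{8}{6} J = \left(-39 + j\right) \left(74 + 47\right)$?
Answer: $\frac{57471561}{4} \approx 1.4368 \cdot 10^{7}$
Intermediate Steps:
$J = - \frac{7623}{2}$ ($J = \frac{3 \left(-39 - 3\right) \left(74 + 47\right)}{4} = \frac{3 \left(\left(-42\right) 121\right)}{4} = \frac{3}{4} \left(-5082\right) = - \frac{7623}{2} \approx -3811.5$)
$\left(21 + J\right)^{2} = \left(21 - \frac{7623}{2}\right)^{2} = \left(- \frac{7581}{2}\right)^{2} = \frac{57471561}{4}$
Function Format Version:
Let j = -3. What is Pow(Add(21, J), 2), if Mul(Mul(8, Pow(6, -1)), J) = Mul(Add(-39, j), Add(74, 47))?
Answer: Rational(57471561, 4) ≈ 1.4368e+7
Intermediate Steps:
J = Rational(-7623, 2) (J = Mul(Rational(3, 4), Mul(Add(-39, -3), Add(74, 47))) = Mul(Rational(3, 4), Mul(-42, 121)) = Mul(Rational(3, 4), -5082) = Rational(-7623, 2) ≈ -3811.5)
Pow(Add(21, J), 2) = Pow(Add(21, Rational(-7623, 2)), 2) = Pow(Rational(-7581, 2), 2) = Rational(57471561, 4)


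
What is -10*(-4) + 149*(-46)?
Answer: -6814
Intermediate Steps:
-10*(-4) + 149*(-46) = 40 - 6854 = -6814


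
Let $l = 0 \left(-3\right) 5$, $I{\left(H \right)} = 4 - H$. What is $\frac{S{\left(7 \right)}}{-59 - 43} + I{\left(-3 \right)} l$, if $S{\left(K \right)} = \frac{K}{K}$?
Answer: $- \frac{1}{102} \approx -0.0098039$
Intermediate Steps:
$S{\left(K \right)} = 1$
$l = 0$ ($l = 0 \cdot 5 = 0$)
$\frac{S{\left(7 \right)}}{-59 - 43} + I{\left(-3 \right)} l = 1 \frac{1}{-59 - 43} + \left(4 - -3\right) 0 = 1 \frac{1}{-102} + \left(4 + 3\right) 0 = 1 \left(- \frac{1}{102}\right) + 7 \cdot 0 = - \frac{1}{102} + 0 = - \frac{1}{102}$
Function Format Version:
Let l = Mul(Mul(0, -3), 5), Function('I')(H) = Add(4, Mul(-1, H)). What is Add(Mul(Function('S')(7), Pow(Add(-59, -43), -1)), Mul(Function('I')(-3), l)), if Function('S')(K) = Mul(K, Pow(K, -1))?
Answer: Rational(-1, 102) ≈ -0.0098039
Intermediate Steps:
Function('S')(K) = 1
l = 0 (l = Mul(0, 5) = 0)
Add(Mul(Function('S')(7), Pow(Add(-59, -43), -1)), Mul(Function('I')(-3), l)) = Add(Mul(1, Pow(Add(-59, -43), -1)), Mul(Add(4, Mul(-1, -3)), 0)) = Add(Mul(1, Pow(-102, -1)), Mul(Add(4, 3), 0)) = Add(Mul(1, Rational(-1, 102)), Mul(7, 0)) = Add(Rational(-1, 102), 0) = Rational(-1, 102)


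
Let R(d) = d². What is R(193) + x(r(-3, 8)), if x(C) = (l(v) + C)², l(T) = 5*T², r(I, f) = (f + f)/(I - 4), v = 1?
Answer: 1825562/49 ≈ 37256.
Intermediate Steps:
r(I, f) = 2*f/(-4 + I) (r(I, f) = (2*f)/(-4 + I) = 2*f/(-4 + I))
x(C) = (5 + C)² (x(C) = (5*1² + C)² = (5*1 + C)² = (5 + C)²)
R(193) + x(r(-3, 8)) = 193² + (5 + 2*8/(-4 - 3))² = 37249 + (5 + 2*8/(-7))² = 37249 + (5 + 2*8*(-⅐))² = 37249 + (5 - 16/7)² = 37249 + (19/7)² = 37249 + 361/49 = 1825562/49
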